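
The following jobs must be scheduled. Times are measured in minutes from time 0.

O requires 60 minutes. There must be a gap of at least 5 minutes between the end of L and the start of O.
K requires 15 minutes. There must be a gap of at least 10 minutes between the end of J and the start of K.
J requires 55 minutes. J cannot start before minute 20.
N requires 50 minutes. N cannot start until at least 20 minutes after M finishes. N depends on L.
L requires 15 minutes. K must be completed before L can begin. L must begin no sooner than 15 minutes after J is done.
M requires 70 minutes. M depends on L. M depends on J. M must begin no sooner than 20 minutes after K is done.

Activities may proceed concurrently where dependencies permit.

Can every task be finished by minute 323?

Yes

After its own release at minute 20, J can start at minute 20 and finishes at minute 75.
K waits on J (finishes minute 75, plus 10-minute gap → minute 85), so it starts at minute 85 and finishes at 85 + 15 = minute 100.
L has to wait for K (finishes minute 100); J (finishes minute 75, plus 15-minute gap → minute 90). The latest of these is minute 100, so L runs minute 100 to 100 + 15 = minute 115.
O waits on L (finishes minute 115, plus 5-minute gap → minute 120), so it starts at minute 120 and finishes at 120 + 60 = minute 180.
M needs all of L (finishes minute 115); J (finishes minute 75); K (finishes minute 100, plus 20-minute gap → minute 120). That puts its earliest start at minute 120; it finishes at 120 + 70 = minute 190.
N needs all of M (finishes minute 190, plus 20-minute gap → minute 210); L (finishes minute 115). That puts its earliest start at minute 210; it finishes at 210 + 50 = minute 260.
Every task is finished by minute 260, which is no later than the deadline of 323, so the schedule is feasible.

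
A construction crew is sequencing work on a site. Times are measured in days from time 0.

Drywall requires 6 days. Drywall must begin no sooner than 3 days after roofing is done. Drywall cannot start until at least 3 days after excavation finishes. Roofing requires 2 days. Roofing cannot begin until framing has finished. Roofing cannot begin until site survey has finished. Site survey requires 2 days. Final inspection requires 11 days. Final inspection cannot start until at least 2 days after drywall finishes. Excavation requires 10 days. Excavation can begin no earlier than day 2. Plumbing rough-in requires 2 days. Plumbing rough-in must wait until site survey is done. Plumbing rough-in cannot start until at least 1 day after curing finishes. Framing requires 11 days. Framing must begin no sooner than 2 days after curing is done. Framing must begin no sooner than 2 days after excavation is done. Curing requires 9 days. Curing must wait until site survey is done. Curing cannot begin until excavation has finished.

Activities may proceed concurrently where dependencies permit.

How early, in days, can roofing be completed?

36

Excavation waits on its own release at day 2, so it starts at day 2 and finishes at 2 + 10 = day 12.
Site survey has no prerequisites, so it starts at day 0 and finishes at day 2.
Curing has to wait for site survey (finishes day 2); excavation (finishes day 12). The latest of these is day 12, so curing runs day 12 to 12 + 9 = day 21.
Framing cannot start until curing (finishes day 21, plus 2-day gap → day 23); excavation (finishes day 12, plus 2-day gap → day 14). The controlling bound is day 23, so framing finishes at 23 + 11 = day 34.
Roofing has to wait for framing (finishes day 34); site survey (finishes day 2). The latest of these is day 34, so roofing runs day 34 to 34 + 2 = day 36.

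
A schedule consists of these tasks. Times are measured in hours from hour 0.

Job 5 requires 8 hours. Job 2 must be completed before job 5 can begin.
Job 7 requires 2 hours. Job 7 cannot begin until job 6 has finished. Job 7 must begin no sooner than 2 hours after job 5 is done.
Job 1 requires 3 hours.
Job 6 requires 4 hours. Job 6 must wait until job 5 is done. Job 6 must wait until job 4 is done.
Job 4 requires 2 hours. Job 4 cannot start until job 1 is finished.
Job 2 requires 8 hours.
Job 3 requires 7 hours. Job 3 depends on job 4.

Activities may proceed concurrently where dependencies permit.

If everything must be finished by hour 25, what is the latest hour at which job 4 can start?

Nothing follows job 3; the deadline of hour 25 is its only limit. It must start by 25 − 7 = hour 18.
Job 7 must finish by hour 25; it takes 2 hours, so it must start by 25 − 2 = hour 23.
Since job 7 (must start by hour 23) depends on it, job 6 must finish by hour 23. Backing off its 4-hour duration gives a latest start of hour 19.
For job 4: job 3 (must start by hour 18); job 6 (must start by hour 19). The most restrictive is hour 18; with a 2-hour duration, job 4 must start by hour 16.

16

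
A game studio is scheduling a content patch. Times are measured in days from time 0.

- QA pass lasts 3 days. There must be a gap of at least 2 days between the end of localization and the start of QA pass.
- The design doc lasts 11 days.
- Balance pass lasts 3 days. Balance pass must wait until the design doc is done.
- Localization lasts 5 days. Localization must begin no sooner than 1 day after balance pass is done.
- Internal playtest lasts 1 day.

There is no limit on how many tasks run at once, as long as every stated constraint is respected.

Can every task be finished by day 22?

No

Nothing blocks internal playtest, so it runs from day 0 to day 1.
The design doc can start immediately at day 0; it finishes at day 11.
After the design doc (finishes day 11), balance pass can start at day 11 and finishes at day 14.
Localization waits on balance pass (finishes day 14, plus 1-day gap → day 15), so it starts at day 15 and finishes at 15 + 5 = day 20.
After localization (finishes day 20, plus 2-day gap → day 22), QA pass can start at day 22 and finishes at day 25.
The earliest everything can be done is day 25, which is after the deadline of 22, so it is not possible.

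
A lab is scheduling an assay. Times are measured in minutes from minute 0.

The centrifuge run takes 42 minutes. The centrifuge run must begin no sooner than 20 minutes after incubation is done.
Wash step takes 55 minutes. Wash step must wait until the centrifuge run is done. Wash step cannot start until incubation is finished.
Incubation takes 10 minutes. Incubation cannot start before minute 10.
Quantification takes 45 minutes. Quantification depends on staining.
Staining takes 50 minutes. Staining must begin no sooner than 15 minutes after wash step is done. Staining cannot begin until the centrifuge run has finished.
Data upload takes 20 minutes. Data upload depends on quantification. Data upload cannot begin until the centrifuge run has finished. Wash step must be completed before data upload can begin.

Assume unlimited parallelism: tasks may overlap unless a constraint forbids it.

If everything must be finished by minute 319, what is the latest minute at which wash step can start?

Data upload must finish by minute 319; it takes 20 minutes, so it must start by 319 − 20 = minute 299.
Since data upload (must start by minute 299) depends on it, quantification must finish by minute 299. Backing off its 45-minute duration gives a latest start of minute 254.
Staining must finish before quantification (must start by minute 254). With a 50-minute duration, staining must start by 254 − 50 = minute 204.
Wash step has several dependents: staining (must start by minute 204, minus 15-minute gap → minute 189); data upload (must start by minute 299). The earliest of those limits is minute 189, so wash step must start by 189 − 55 = minute 134.

134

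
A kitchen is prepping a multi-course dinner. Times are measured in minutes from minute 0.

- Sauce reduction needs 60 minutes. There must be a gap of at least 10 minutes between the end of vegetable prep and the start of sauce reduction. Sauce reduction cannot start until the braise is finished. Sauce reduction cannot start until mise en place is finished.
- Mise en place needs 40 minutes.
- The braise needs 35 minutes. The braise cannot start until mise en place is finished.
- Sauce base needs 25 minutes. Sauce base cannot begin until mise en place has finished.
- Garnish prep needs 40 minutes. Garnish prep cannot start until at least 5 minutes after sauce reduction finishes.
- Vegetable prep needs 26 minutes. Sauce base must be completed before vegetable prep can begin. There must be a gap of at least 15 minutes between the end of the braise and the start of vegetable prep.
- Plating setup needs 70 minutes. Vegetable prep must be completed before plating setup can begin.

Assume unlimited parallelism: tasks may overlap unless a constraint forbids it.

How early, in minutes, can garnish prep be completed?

Mise en place has no prerequisites, so it starts at minute 0 and finishes at minute 40.
The braise waits on mise en place (finishes minute 40), so it starts at minute 40 and finishes at 40 + 35 = minute 75.
Sauce base cannot begin until mise en place (finishes minute 40). It runs from minute 40 to 40 + 25 = minute 65.
Vegetable prep cannot start until sauce base (finishes minute 65); the braise (finishes minute 75, plus 15-minute gap → minute 90). The controlling bound is minute 90, so vegetable prep finishes at 90 + 26 = minute 116.
Sauce reduction needs all of vegetable prep (finishes minute 116, plus 10-minute gap → minute 126); the braise (finishes minute 75); mise en place (finishes minute 40). That puts its earliest start at minute 126; it finishes at 126 + 60 = minute 186.
Garnish prep waits on sauce reduction (finishes minute 186, plus 5-minute gap → minute 191), so it starts at minute 191 and finishes at 191 + 40 = minute 231.

231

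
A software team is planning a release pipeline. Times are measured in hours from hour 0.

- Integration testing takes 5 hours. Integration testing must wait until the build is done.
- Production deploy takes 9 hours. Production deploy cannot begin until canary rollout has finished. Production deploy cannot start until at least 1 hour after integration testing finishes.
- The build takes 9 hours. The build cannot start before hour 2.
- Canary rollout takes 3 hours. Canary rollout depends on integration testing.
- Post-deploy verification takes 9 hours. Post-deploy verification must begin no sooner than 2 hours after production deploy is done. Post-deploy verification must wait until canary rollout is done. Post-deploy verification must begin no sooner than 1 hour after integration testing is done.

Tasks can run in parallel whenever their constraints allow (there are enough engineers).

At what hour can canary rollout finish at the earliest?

19

After its own release at hour 2, the build can start at hour 2 and finishes at hour 11.
Integration testing cannot begin until the build (finishes hour 11). It runs from hour 11 to 11 + 5 = hour 16.
Canary rollout cannot begin until integration testing (finishes hour 16). It runs from hour 16 to 16 + 3 = hour 19.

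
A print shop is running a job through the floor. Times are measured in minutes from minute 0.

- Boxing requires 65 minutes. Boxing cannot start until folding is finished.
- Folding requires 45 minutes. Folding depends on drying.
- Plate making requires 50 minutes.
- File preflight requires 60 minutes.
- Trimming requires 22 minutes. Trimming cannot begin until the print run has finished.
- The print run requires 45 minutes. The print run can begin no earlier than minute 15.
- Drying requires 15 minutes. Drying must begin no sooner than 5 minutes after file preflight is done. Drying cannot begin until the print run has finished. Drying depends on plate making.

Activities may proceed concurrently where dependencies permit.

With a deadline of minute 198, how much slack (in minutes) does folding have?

The print run cannot begin until its own release at minute 15. It runs from minute 15 to 15 + 45 = minute 60.
Plate making can start immediately at minute 0; it finishes at minute 50.
File preflight can start immediately at minute 0; it finishes at minute 60.
Drying has to wait for file preflight (finishes minute 60, plus 5-minute gap → minute 65); the print run (finishes minute 60); plate making (finishes minute 50). The latest of these is minute 65, so drying runs minute 65 to 65 + 15 = minute 80.
Folding waits on drying (finishes minute 80), so it starts at minute 80 and finishes at 80 + 45 = minute 125.

Working backward from the deadline:
Nothing follows boxing; the deadline of minute 198 is its only limit. It must start by 198 − 65 = minute 133.
Folding must finish before boxing (must start by minute 133). With a 45-minute duration, folding must start by 133 − 45 = minute 88.
So folding can start as early as minute 80 and as late as minute 88, giving 88 − 80 = 8 minutes of slack.

8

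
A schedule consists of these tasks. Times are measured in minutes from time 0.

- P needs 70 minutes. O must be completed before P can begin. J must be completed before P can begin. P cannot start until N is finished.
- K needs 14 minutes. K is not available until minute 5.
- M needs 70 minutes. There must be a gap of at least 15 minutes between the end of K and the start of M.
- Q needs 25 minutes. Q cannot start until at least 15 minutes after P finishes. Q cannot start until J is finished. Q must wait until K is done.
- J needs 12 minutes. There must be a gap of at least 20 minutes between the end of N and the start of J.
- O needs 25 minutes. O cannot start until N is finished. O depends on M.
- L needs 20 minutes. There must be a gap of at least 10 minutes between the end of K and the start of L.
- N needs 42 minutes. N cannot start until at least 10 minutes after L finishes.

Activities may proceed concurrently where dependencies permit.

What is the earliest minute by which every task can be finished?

K cannot begin until its own release at minute 5. It runs from minute 5 to 5 + 14 = minute 19.
After K (finishes minute 19, plus 15-minute gap → minute 34), M can start at minute 34 and finishes at minute 104.
L cannot begin until K (finishes minute 19, plus 10-minute gap → minute 29). It runs from minute 29 to 29 + 20 = minute 49.
After L (finishes minute 49, plus 10-minute gap → minute 59), N can start at minute 59 and finishes at minute 101.
O needs all of N (finishes minute 101); M (finishes minute 104). That puts its earliest start at minute 104; it finishes at 104 + 25 = minute 129.
J waits on N (finishes minute 101, plus 20-minute gap → minute 121), so it starts at minute 121 and finishes at 121 + 12 = minute 133.
For P: O (finishes minute 129); J (finishes minute 133); N (finishes minute 101). Taking the maximum gives a start of minute 133, and it finishes at 133 + 70 = minute 203.
For Q: P (finishes minute 203, plus 15-minute gap → minute 218); J (finishes minute 133); K (finishes minute 19). Taking the maximum gives a start of minute 218, and it finishes at 218 + 25 = minute 243.
All tasks are finished once the last one completes. Finish times: J at 133, K at 19, L at 49, M at 104, N at 101, O at 129, P at 203, Q at 243. The latest is minute 243.

243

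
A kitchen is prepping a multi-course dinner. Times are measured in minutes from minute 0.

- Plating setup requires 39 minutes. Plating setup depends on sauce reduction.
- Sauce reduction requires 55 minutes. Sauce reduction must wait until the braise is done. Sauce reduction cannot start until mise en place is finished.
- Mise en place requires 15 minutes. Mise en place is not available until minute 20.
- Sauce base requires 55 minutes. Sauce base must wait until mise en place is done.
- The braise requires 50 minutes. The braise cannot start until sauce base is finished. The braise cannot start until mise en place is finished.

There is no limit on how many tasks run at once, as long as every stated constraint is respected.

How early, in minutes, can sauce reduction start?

140

Mise en place cannot begin until its own release at minute 20. It runs from minute 20 to 20 + 15 = minute 35.
Sauce base waits on mise en place (finishes minute 35), so it starts at minute 35 and finishes at 35 + 55 = minute 90.
For the braise: sauce base (finishes minute 90); mise en place (finishes minute 35). Taking the maximum gives a start of minute 90, and it finishes at 90 + 50 = minute 140.
Sauce reduction waits on the braise (finishes minute 140); mise en place (finishes minute 35). The latest of these is minute 140, which is the earliest sauce reduction can start.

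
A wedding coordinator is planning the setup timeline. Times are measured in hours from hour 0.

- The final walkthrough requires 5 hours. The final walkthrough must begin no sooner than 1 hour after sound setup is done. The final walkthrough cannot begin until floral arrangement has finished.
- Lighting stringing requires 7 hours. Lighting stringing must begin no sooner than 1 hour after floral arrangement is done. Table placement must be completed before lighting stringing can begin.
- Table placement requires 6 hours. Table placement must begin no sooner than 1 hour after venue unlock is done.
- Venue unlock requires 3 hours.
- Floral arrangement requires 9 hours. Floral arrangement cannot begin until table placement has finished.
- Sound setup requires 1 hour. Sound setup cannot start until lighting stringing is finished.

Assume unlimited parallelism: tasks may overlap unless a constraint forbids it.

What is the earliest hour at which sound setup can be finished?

Nothing blocks venue unlock, so it runs from hour 0 to hour 3.
Table placement waits on venue unlock (finishes hour 3, plus 1-hour gap → hour 4), so it starts at hour 4 and finishes at 4 + 6 = hour 10.
After table placement (finishes hour 10), floral arrangement can start at hour 10 and finishes at hour 19.
Lighting stringing needs all of floral arrangement (finishes hour 19, plus 1-hour gap → hour 20); table placement (finishes hour 10). That puts its earliest start at hour 20; it finishes at 20 + 7 = hour 27.
Sound setup waits on lighting stringing (finishes hour 27), so it starts at hour 27 and finishes at 27 + 1 = hour 28.

28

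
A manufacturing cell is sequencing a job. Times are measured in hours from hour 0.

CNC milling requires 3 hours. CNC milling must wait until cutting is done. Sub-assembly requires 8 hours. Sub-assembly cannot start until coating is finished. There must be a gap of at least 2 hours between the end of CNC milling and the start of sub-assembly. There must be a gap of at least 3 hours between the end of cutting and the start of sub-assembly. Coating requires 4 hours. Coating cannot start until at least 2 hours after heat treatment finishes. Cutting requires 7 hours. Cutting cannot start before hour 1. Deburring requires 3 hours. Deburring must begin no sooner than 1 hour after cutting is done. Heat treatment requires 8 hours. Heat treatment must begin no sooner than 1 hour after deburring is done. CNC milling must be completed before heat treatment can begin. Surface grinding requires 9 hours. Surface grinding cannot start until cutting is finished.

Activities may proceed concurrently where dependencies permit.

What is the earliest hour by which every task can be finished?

Cutting waits on its own release at hour 1, so it starts at hour 1 and finishes at 1 + 7 = hour 8.
Surface grinding waits on cutting (finishes hour 8), so it starts at hour 8 and finishes at 8 + 9 = hour 17.
CNC milling cannot begin until cutting (finishes hour 8). It runs from hour 8 to 8 + 3 = hour 11.
After cutting (finishes hour 8, plus 1-hour gap → hour 9), deburring can start at hour 9 and finishes at hour 12.
For heat treatment: deburring (finishes hour 12, plus 1-hour gap → hour 13); CNC milling (finishes hour 11). Taking the maximum gives a start of hour 13, and it finishes at 13 + 8 = hour 21.
Coating waits on heat treatment (finishes hour 21, plus 2-hour gap → hour 23), so it starts at hour 23 and finishes at 23 + 4 = hour 27.
Sub-assembly needs all of coating (finishes hour 27); CNC milling (finishes hour 11, plus 2-hour gap → hour 13); cutting (finishes hour 8, plus 3-hour gap → hour 11). That puts its earliest start at hour 27; it finishes at 27 + 8 = hour 35.
All tasks are finished once the last one completes. Finish times: Cutting at 8, Deburring at 12, CNC milling at 11, Heat treatment at 21, Surface grinding at 17, Coating at 27, Sub-assembly at 35. The latest is hour 35.

35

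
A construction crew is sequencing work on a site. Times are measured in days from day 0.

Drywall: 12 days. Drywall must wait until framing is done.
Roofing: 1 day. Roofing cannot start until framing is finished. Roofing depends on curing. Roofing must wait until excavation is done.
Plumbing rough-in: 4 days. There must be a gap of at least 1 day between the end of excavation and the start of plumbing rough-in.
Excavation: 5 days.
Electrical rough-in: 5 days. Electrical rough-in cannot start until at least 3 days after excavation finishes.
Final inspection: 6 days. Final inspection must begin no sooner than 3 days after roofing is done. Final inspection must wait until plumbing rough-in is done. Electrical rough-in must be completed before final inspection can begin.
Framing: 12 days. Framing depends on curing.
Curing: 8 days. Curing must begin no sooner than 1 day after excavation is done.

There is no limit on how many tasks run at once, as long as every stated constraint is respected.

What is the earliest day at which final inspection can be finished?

Excavation can start immediately at day 0; it finishes at day 5.
Electrical rough-in cannot begin until excavation (finishes day 5, plus 3-day gap → day 8). It runs from day 8 to 8 + 5 = day 13.
After excavation (finishes day 5, plus 1-day gap → day 6), plumbing rough-in can start at day 6 and finishes at day 10.
After excavation (finishes day 5, plus 1-day gap → day 6), curing can start at day 6 and finishes at day 14.
Framing waits on curing (finishes day 14), so it starts at day 14 and finishes at 14 + 12 = day 26.
For roofing: framing (finishes day 26); curing (finishes day 14); excavation (finishes day 5). Taking the maximum gives a start of day 26, and it finishes at 26 + 1 = day 27.
Final inspection cannot start until roofing (finishes day 27, plus 3-day gap → day 30); plumbing rough-in (finishes day 10); electrical rough-in (finishes day 13). The controlling bound is day 30, so final inspection finishes at 30 + 6 = day 36.

36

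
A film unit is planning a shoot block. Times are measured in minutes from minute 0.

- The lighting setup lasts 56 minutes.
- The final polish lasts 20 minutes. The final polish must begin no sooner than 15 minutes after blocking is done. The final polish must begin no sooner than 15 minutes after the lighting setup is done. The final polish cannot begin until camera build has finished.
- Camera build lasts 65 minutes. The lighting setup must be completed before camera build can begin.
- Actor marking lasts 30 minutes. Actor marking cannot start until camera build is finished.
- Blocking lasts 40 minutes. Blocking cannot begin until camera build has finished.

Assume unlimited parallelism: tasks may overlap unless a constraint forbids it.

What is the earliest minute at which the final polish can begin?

Nothing blocks the lighting setup, so it runs from minute 0 to minute 56.
Camera build cannot begin until the lighting setup (finishes minute 56). It runs from minute 56 to 56 + 65 = minute 121.
Blocking cannot begin until camera build (finishes minute 121). It runs from minute 121 to 121 + 40 = minute 161.
The final polish waits on blocking (finishes minute 161, plus 15-minute gap → minute 176); the lighting setup (finishes minute 56, plus 15-minute gap → minute 71); camera build (finishes minute 121). The latest of these is minute 176, which is the earliest the final polish can start.

176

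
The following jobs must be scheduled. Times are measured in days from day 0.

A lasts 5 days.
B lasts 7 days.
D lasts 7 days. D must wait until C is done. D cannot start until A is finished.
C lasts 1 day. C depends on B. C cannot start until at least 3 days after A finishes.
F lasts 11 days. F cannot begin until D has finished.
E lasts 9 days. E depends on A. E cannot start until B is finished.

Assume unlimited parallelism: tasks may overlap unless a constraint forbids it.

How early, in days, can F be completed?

Nothing blocks B, so it runs from day 0 to day 7.
A has no prerequisites, so it starts at day 0 and finishes at day 5.
For C: B (finishes day 7); A (finishes day 5, plus 3-day gap → day 8). Taking the maximum gives a start of day 8, and it finishes at 8 + 1 = day 9.
D needs all of C (finishes day 9); A (finishes day 5). That puts its earliest start at day 9; it finishes at 9 + 7 = day 16.
After D (finishes day 16), F can start at day 16 and finishes at day 27.

27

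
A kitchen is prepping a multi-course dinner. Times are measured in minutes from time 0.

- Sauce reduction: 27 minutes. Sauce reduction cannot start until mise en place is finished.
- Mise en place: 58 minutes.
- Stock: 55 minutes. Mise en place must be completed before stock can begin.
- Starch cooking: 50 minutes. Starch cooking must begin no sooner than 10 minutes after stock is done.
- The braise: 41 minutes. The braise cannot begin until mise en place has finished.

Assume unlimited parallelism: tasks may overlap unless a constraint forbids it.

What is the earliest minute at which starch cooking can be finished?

173

Mise en place has no prerequisites, so it starts at minute 0 and finishes at minute 58.
Stock waits on mise en place (finishes minute 58), so it starts at minute 58 and finishes at 58 + 55 = minute 113.
After stock (finishes minute 113, plus 10-minute gap → minute 123), starch cooking can start at minute 123 and finishes at minute 173.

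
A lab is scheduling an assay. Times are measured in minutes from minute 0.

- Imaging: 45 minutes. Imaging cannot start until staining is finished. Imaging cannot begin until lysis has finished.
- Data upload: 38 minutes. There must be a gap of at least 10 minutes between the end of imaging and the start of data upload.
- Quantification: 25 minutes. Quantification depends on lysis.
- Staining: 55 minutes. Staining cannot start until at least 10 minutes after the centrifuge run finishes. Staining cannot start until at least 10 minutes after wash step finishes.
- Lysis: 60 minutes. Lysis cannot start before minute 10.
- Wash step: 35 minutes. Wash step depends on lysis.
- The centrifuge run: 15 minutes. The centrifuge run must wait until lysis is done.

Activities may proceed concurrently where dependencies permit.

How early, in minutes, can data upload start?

225

After its own release at minute 10, lysis can start at minute 10 and finishes at minute 70.
Wash step waits on lysis (finishes minute 70), so it starts at minute 70 and finishes at 70 + 35 = minute 105.
After lysis (finishes minute 70), the centrifuge run can start at minute 70 and finishes at minute 85.
Staining has to wait for the centrifuge run (finishes minute 85, plus 10-minute gap → minute 95); wash step (finishes minute 105, plus 10-minute gap → minute 115). The latest of these is minute 115, so staining runs minute 115 to 115 + 55 = minute 170.
For imaging: staining (finishes minute 170); lysis (finishes minute 70). Taking the maximum gives a start of minute 170, and it finishes at 170 + 45 = minute 215.
Data upload waits on imaging (finishes minute 215, plus 10-minute gap → minute 225), so the earliest it can start is minute 225.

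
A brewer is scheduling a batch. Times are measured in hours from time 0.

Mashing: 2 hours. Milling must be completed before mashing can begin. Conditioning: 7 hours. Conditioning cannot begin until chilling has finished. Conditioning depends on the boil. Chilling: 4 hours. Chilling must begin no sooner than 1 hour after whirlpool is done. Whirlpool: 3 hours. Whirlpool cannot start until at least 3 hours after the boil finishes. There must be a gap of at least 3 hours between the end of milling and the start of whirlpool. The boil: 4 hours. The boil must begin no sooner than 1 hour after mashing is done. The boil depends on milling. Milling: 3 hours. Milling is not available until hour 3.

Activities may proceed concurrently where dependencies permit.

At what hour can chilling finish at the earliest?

24

Milling waits on its own release at hour 3, so it starts at hour 3 and finishes at 3 + 3 = hour 6.
Mashing cannot begin until milling (finishes hour 6). It runs from hour 6 to 6 + 2 = hour 8.
The boil cannot start until mashing (finishes hour 8, plus 1-hour gap → hour 9); milling (finishes hour 6). The controlling bound is hour 9, so the boil finishes at 9 + 4 = hour 13.
Whirlpool cannot start until the boil (finishes hour 13, plus 3-hour gap → hour 16); milling (finishes hour 6, plus 3-hour gap → hour 9). The controlling bound is hour 16, so whirlpool finishes at 16 + 3 = hour 19.
After whirlpool (finishes hour 19, plus 1-hour gap → hour 20), chilling can start at hour 20 and finishes at hour 24.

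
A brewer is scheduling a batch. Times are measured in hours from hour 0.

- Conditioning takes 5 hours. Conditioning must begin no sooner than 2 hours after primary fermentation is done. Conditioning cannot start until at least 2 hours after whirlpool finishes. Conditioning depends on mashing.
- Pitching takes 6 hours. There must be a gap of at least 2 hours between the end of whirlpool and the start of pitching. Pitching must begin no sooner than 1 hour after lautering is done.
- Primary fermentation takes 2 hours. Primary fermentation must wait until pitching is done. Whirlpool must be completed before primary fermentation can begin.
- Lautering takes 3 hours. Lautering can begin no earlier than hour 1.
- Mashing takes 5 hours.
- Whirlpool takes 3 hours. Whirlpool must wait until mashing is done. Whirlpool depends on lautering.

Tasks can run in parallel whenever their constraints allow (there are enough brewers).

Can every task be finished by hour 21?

Lautering waits on its own release at hour 1, so it starts at hour 1 and finishes at 1 + 3 = hour 4.
Mashing can start immediately at hour 0; it finishes at hour 5.
Whirlpool needs all of mashing (finishes hour 5); lautering (finishes hour 4). That puts its earliest start at hour 5; it finishes at 5 + 3 = hour 8.
Pitching needs all of whirlpool (finishes hour 8, plus 2-hour gap → hour 10); lautering (finishes hour 4, plus 1-hour gap → hour 5). That puts its earliest start at hour 10; it finishes at 10 + 6 = hour 16.
Primary fermentation needs all of pitching (finishes hour 16); whirlpool (finishes hour 8). That puts its earliest start at hour 16; it finishes at 16 + 2 = hour 18.
Conditioning cannot start until primary fermentation (finishes hour 18, plus 2-hour gap → hour 20); whirlpool (finishes hour 8, plus 2-hour gap → hour 10); mashing (finishes hour 5). The controlling bound is hour 20, so conditioning finishes at 20 + 5 = hour 25.
The earliest everything can be done is hour 25, which is after the deadline of 21, so it is not possible.

No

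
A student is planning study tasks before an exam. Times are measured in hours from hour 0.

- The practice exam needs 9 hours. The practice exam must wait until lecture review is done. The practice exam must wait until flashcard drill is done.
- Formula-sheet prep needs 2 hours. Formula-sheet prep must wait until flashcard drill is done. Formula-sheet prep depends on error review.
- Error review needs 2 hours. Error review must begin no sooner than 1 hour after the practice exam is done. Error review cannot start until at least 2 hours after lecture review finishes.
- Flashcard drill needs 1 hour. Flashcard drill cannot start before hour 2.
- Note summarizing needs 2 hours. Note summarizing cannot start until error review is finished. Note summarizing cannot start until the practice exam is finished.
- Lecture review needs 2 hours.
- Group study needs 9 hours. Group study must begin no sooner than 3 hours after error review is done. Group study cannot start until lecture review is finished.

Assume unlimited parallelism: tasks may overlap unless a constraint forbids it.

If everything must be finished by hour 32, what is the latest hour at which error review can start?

18

Nothing follows group study; the deadline of hour 32 is its only limit. It must start by 32 − 9 = hour 23.
Note summarizing must finish by hour 32; it takes 2 hours, so it must start by 32 − 2 = hour 30.
Nothing follows formula-sheet prep; the deadline of hour 32 is its only limit. It must start by 32 − 2 = hour 30.
For error review: group study (must start by hour 23, minus 3-hour gap → hour 20); note summarizing (must start by hour 30); formula-sheet prep (must start by hour 30). The most restrictive is hour 20; with a 2-hour duration, error review must start by hour 18.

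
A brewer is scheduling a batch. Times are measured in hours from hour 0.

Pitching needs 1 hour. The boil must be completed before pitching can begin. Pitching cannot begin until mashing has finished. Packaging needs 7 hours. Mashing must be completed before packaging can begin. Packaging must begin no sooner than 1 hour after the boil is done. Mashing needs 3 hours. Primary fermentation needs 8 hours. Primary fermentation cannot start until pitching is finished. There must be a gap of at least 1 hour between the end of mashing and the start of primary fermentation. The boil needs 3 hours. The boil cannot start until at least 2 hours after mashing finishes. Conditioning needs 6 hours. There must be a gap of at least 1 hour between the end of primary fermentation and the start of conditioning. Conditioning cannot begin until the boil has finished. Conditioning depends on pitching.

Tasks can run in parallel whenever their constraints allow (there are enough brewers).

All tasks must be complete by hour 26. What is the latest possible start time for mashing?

Nothing follows conditioning; the deadline of hour 26 is its only limit. It must start by 26 − 6 = hour 20.
Since conditioning (must start by hour 20, minus 1-hour gap → hour 19) depends on it, primary fermentation must finish by hour 19. Backing off its 8-hour duration gives a latest start of hour 11.
Pitching feeds primary fermentation (must start by hour 11); conditioning (must start by hour 20). Taking the minimum, pitching must finish by hour 11 and start by 11 − 1 = hour 10.
Packaging has no dependents, so it just needs to finish by hour 26. Starting by 26 − 7 = hour 19 achieves that.
The boil has several dependents: pitching (must start by hour 10); conditioning (must start by hour 20); packaging (must start by hour 19, minus 1-hour gap → hour 18). The earliest of those limits is hour 10, so the boil must start by 10 − 3 = hour 7.
Mashing feeds the boil (must start by hour 7, minus 2-hour gap → hour 5); pitching (must start by hour 10); primary fermentation (must start by hour 11, minus 1-hour gap → hour 10); packaging (must start by hour 19). Taking the minimum, mashing must finish by hour 5 and start by 5 − 3 = hour 2.

2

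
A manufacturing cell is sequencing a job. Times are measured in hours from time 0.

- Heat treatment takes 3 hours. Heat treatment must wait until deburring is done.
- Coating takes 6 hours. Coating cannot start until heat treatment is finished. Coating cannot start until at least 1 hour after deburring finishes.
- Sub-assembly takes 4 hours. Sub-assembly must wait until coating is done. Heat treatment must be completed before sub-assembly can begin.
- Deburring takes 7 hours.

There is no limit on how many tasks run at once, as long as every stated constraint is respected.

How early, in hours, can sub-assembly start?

Deburring can start immediately at hour 0; it finishes at hour 7.
Heat treatment waits on deburring (finishes hour 7), so it starts at hour 7 and finishes at 7 + 3 = hour 10.
Coating has to wait for heat treatment (finishes hour 10); deburring (finishes hour 7, plus 1-hour gap → hour 8). The latest of these is hour 10, so coating runs hour 10 to 10 + 6 = hour 16.
Sub-assembly waits on coating (finishes hour 16); heat treatment (finishes hour 10). The latest of these is hour 16, which is the earliest sub-assembly can start.

16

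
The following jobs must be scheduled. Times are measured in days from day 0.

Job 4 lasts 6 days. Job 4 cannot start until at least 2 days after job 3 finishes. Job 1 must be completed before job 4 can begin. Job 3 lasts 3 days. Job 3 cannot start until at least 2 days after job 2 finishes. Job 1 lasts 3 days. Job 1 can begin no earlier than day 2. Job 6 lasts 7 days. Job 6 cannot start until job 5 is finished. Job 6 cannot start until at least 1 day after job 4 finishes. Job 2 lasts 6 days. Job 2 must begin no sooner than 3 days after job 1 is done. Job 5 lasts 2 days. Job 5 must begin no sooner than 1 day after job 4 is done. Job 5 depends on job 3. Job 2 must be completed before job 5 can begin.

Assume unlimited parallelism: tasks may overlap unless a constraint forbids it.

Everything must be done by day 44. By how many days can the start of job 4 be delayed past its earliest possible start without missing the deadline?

7

After its own release at day 2, job 1 can start at day 2 and finishes at day 5.
Job 2 waits on job 1 (finishes day 5, plus 3-day gap → day 8), so it starts at day 8 and finishes at 8 + 6 = day 14.
After job 2 (finishes day 14, plus 2-day gap → day 16), job 3 can start at day 16 and finishes at day 19.
For job 4: job 3 (finishes day 19, plus 2-day gap → day 21); job 1 (finishes day 5). Taking the maximum gives a start of day 21, and it finishes at 21 + 6 = day 27.

Working backward from the deadline:
Job 6 has no dependents, so it just needs to finish by day 44. Starting by 44 − 7 = day 37 achieves that.
Since job 6 (must start by day 37) depends on it, job 5 must finish by day 37. Backing off its 2-day duration gives a latest start of day 35.
Job 4 must finish in time for job 5 (must start by day 35, minus 1-day gap → day 34); job 6 (must start by day 37, minus 1-day gap → day 36). The tightest is day 34, so job 4 must start by 34 − 6 = day 28.
So job 4 can start as early as day 21 and as late as day 28, giving 28 − 21 = 7 days of slack.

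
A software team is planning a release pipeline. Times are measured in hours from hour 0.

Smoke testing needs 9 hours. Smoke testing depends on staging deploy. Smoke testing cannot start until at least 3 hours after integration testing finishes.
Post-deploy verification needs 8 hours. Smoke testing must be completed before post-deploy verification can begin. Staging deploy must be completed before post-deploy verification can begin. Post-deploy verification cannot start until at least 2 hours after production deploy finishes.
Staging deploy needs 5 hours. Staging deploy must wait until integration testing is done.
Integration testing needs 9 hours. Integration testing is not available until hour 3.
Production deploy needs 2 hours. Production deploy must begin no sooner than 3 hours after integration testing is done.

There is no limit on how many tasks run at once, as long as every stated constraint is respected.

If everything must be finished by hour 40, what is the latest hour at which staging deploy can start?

18

Nothing follows post-deploy verification; the deadline of hour 40 is its only limit. It must start by 40 − 8 = hour 32.
Smoke testing has to be done before post-deploy verification (must start by hour 32). That means finishing by hour 32, i.e. starting by 32 − 9 = hour 23.
Staging deploy must finish in time for smoke testing (must start by hour 23); post-deploy verification (must start by hour 32). The tightest is hour 23, so staging deploy must start by 23 − 5 = hour 18.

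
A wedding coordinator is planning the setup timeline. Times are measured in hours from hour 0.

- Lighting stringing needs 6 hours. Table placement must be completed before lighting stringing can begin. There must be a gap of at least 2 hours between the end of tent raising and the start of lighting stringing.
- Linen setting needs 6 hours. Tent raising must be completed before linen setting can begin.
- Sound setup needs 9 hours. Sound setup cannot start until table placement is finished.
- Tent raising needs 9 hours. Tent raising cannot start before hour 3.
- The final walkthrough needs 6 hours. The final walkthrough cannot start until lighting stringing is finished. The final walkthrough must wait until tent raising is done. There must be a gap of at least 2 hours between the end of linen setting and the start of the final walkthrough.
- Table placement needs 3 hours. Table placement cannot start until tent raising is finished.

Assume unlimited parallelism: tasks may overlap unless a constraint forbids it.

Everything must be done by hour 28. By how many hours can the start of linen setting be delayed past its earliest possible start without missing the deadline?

Tent raising waits on its own release at hour 3, so it starts at hour 3 and finishes at 3 + 9 = hour 12.
Linen setting waits on tent raising (finishes hour 12), so it starts at hour 12 and finishes at 12 + 6 = hour 18.

Working backward from the deadline:
The final walkthrough must finish by hour 28; it takes 6 hours, so it must start by 28 − 6 = hour 22.
Linen setting has to be done before the final walkthrough (must start by hour 22, minus 2-hour gap → hour 20). That means finishing by hour 20, i.e. starting by 20 − 6 = hour 14.
So linen setting can start as early as hour 12 and as late as hour 14, giving 14 − 12 = 2 hours of slack.

2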